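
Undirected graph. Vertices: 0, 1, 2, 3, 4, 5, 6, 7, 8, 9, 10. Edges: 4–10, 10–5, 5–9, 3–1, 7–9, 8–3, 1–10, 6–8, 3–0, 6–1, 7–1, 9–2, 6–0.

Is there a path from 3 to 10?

Yes

Explore from 3.
Distance 1: reach 0, 1, 8.
Distance 2: reach 6, 7, 10.
Found 10.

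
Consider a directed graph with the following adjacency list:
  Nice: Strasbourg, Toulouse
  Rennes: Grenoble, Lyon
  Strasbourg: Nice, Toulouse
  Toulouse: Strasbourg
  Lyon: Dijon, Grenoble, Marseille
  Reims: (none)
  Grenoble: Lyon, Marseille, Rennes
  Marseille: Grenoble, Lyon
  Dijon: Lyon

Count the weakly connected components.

From Dijon: component {Dijon, Grenoble, Lyon, Marseille, Rennes}.
From Nice: component {Nice, Strasbourg, Toulouse}.
From Reims: component {Reims}.
That's 3 components.

3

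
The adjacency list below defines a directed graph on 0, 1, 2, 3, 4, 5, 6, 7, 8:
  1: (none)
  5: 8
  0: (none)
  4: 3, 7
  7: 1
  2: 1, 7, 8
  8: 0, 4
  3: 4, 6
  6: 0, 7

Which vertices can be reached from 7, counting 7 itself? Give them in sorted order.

Start at 7.
Its neighbours: 1.
Nothing further is reachable.

1, 7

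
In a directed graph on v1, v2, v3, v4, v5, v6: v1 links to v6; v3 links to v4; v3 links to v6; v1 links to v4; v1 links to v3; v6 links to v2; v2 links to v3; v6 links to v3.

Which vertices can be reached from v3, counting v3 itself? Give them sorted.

v2, v3, v4, v6

Start at v3.
Its neighbours: v4, v6.
Then their neighbours: v2.
Nothing further is reachable.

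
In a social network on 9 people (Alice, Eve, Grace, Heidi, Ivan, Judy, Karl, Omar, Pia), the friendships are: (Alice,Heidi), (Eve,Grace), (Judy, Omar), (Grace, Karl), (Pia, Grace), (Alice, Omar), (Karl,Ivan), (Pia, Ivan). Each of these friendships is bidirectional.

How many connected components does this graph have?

2

From Alice: component {Alice, Heidi, Judy, Omar}.
From Eve: component {Eve, Grace, Ivan, Karl, Pia}.
That's 2 components.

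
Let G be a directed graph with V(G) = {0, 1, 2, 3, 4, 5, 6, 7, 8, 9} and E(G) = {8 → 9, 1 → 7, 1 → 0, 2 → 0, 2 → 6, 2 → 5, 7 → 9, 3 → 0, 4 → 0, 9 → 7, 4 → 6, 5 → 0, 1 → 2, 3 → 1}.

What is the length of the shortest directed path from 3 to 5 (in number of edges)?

3

Distance 0: 3.
Distance 1: 0, 1.
Distance 2: 2, 7.
Distance 3: 5, 6, 9 — contains 5.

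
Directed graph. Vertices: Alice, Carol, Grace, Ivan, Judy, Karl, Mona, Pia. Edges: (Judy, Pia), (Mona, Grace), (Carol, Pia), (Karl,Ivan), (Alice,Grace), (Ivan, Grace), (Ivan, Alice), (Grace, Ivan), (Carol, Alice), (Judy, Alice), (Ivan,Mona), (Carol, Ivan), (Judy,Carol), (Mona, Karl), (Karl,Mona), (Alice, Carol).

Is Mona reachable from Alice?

Explore from Alice.
Distance 1: reach Carol, Grace.
Distance 2: reach Ivan, Pia.
Distance 3: reach Mona.
Found Mona.

Yes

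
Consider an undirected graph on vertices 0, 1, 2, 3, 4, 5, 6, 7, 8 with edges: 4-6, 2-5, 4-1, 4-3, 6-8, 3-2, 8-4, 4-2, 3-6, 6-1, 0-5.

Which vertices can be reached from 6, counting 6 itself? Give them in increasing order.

0, 1, 2, 3, 4, 5, 6, 8

Start at 6.
Its neighbours: 1, 3, 4, 8.
Then their neighbours: 2.
Then next layer: 5.
Then next layer: 0.
Nothing further is reachable.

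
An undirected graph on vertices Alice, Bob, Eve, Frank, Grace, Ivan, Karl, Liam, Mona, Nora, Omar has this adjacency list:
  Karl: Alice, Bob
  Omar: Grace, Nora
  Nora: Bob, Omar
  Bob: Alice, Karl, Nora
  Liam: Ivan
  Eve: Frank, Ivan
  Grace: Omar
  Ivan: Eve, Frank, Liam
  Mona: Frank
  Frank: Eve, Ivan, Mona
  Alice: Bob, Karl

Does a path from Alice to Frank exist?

Explore from Alice.
Distance 1: reach Bob, Karl.
Distance 2: reach Nora.
Distance 3: reach Omar.
Distance 4: reach Grace.
The search is exhausted without reaching Frank; it lies in a different component.

No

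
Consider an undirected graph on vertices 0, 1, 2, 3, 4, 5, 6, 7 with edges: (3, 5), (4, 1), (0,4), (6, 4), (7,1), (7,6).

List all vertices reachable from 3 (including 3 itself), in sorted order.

Start at 3.
Its neighbours: 5.
Nothing further is reachable.

3, 5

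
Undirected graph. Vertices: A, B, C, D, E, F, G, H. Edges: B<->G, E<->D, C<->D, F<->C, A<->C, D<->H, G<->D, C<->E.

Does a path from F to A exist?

Yes

Explore from F.
Distance 1: reach C.
Distance 2: reach A, D, E.
Found A.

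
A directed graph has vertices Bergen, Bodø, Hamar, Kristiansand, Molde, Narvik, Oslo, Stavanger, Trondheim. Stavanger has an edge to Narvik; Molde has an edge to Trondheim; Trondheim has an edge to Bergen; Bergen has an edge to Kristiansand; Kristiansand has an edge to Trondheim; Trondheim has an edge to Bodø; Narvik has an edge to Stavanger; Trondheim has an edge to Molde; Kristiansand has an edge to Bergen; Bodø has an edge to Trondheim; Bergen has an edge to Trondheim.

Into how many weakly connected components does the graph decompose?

4

From Bergen: component {Bergen, Bodø, Kristiansand, Molde, Trondheim}.
From Hamar: component {Hamar}.
From Narvik: component {Narvik, Stavanger}.
From Oslo: component {Oslo}.
That's 4 components.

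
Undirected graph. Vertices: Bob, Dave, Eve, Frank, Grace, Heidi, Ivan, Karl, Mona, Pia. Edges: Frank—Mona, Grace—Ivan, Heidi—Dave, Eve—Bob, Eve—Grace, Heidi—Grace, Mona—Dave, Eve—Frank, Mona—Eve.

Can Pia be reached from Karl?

Karl has no edges, so nothing is reachable from it.

No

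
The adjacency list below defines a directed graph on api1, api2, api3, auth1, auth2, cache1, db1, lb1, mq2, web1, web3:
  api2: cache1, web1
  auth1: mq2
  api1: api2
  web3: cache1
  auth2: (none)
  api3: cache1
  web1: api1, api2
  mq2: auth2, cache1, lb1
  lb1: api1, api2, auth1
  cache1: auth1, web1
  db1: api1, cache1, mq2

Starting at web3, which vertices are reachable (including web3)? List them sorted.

Start at web3.
Its neighbours: cache1.
Then their neighbours: auth1, web1.
Then next layer: api1, api2, mq2.
Then next layer: auth2, lb1.
Nothing further is reachable.

api1, api2, auth1, auth2, cache1, lb1, mq2, web1, web3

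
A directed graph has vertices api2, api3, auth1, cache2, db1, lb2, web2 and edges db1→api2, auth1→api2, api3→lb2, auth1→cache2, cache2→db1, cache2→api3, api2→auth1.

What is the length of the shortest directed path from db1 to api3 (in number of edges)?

Distance 0: db1.
Distance 1: api2.
Distance 2: auth1.
Distance 3: cache2.
Distance 4: api3 — contains api3.

4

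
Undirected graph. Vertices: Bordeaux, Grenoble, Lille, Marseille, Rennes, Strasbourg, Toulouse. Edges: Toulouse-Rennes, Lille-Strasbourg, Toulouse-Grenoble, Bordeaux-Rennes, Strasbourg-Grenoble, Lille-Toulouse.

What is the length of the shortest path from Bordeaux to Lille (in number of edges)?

3

Distance 0: Bordeaux.
Distance 1: Rennes.
Distance 2: Toulouse.
Distance 3: Grenoble, Lille — contains Lille.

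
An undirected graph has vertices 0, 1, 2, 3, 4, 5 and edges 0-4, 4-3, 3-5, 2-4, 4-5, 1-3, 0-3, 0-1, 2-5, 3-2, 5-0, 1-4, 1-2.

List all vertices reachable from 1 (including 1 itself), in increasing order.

Start at 1.
Its neighbours: 0, 2, 3, 4.
Then their neighbours: 5.
Every vertex is now reached.

0, 1, 2, 3, 4, 5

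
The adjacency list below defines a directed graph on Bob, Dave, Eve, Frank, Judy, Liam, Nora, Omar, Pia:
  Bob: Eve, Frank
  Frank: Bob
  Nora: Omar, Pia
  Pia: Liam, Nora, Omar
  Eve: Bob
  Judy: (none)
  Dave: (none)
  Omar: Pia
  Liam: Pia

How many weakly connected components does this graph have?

4

From Bob: component {Bob, Eve, Frank}.
From Dave: component {Dave}.
From Judy: component {Judy}.
From Liam: component {Liam, Nora, Omar, Pia}.
That's 4 components.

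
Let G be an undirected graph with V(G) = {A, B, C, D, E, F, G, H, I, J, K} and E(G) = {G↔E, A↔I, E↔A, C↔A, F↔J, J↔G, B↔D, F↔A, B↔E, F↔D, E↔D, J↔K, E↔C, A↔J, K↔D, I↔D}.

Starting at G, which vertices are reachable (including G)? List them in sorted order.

A, B, C, D, E, F, G, I, J, K

Start at G.
Its neighbours: E, J.
Then their neighbours: A, B, C, D, F, K.
Then next layer: I.
Nothing further is reachable.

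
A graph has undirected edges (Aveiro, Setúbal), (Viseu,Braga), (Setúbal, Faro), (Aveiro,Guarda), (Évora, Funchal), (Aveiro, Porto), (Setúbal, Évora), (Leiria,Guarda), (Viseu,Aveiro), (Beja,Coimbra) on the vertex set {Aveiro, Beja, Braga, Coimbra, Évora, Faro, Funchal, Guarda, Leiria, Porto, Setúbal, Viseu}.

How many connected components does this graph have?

From Aveiro: component {Aveiro, Braga, Évora, Faro, Funchal, Guarda, Leiria, Porto, Setúbal, Viseu}.
From Beja: component {Beja, Coimbra}.
That's 2 components.

2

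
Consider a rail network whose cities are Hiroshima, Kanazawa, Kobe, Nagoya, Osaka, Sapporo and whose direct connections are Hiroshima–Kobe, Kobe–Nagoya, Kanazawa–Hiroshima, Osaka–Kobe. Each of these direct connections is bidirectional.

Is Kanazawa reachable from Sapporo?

No

Sapporo has no edges, so nothing is reachable from it.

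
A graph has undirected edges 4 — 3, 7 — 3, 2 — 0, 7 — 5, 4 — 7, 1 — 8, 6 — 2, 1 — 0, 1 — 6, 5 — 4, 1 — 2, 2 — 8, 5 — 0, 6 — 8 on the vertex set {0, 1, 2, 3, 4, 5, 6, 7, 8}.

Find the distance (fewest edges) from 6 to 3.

Distance 0: 6.
Distance 1: 1, 2, 8.
Distance 2: 0.
Distance 3: 5.
Distance 4: 4, 7.
Distance 5: 3 — contains 3.

5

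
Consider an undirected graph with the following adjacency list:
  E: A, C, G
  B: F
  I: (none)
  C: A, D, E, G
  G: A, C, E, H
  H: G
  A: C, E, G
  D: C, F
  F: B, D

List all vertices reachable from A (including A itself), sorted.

Start at A.
Its neighbours: C, E, G.
Then their neighbours: D, H.
Then next layer: F.
Then next layer: B.
Nothing further is reachable.

A, B, C, D, E, F, G, H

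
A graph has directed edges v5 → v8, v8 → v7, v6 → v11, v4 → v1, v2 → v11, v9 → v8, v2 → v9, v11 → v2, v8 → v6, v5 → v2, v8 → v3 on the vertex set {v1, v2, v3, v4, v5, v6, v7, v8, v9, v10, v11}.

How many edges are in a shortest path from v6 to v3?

Distance 0: v6.
Distance 1: v11.
Distance 2: v2.
Distance 3: v9.
Distance 4: v8.
Distance 5: v3, v7 — contains v3.

5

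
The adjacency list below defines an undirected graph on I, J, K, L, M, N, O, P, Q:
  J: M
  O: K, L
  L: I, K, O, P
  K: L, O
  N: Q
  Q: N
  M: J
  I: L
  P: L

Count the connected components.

3

From I: component {I, K, L, O, P}.
From J: component {J, M}.
From N: component {N, Q}.
That's 3 components.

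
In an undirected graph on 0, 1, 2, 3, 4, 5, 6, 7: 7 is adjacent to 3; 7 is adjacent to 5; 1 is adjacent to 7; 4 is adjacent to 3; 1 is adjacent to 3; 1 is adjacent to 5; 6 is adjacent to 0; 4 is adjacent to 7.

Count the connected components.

3

From 0: component {0, 6}.
From 1: component {1, 3, 4, 5, 7}.
From 2: component {2}.
That's 3 components.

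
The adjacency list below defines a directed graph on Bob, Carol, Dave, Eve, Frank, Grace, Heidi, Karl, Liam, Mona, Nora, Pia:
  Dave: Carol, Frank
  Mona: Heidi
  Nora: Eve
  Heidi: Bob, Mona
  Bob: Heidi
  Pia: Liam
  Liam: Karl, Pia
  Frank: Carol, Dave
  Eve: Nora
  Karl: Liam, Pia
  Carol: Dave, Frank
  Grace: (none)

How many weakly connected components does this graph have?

5

From Bob: component {Bob, Heidi, Mona}.
From Carol: component {Carol, Dave, Frank}.
From Eve: component {Eve, Nora}.
From Grace: component {Grace}.
From Karl: component {Karl, Liam, Pia}.
That's 5 components.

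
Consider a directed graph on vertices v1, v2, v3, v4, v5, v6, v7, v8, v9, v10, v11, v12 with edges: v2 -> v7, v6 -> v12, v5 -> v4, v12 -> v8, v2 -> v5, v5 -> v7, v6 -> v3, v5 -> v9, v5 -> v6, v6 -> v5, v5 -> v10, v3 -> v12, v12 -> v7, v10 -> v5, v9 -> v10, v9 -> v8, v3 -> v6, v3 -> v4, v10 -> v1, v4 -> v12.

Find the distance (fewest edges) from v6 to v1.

3

Distance 0: v6.
Distance 1: v3, v5, v12.
Distance 2: v4, v7, v8, v9, v10.
Distance 3: v1 — contains v1.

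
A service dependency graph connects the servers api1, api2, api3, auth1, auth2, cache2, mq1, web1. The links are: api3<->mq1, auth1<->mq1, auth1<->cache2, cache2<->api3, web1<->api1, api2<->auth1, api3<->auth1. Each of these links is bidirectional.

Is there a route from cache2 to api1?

No

Explore from cache2.
Distance 1: reach api3, auth1.
Distance 2: reach api2, mq1.
The search is exhausted without reaching api1; it lies in a different component.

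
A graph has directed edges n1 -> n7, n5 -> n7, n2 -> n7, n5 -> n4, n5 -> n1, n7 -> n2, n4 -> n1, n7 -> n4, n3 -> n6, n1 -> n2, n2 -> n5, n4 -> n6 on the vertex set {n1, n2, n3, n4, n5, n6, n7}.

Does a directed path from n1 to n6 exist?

Yes

Explore from n1.
Distance 1: reach n2, n7.
Distance 2: reach n4, n5.
Distance 3: reach n6.
Found n6.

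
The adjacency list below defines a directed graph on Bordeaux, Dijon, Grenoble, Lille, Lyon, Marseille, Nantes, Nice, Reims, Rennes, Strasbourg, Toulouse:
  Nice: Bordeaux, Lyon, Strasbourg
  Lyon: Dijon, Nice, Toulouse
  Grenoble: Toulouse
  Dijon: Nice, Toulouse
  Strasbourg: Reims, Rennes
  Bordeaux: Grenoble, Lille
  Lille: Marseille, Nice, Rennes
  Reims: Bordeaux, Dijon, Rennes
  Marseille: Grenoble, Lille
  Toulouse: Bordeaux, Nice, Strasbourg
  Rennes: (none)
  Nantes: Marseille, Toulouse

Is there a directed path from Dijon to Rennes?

Explore from Dijon.
Distance 1: reach Nice, Toulouse.
Distance 2: reach Bordeaux, Lyon, Strasbourg.
Distance 3: reach Grenoble, Lille, Reims, Rennes.
Found Rennes.

Yes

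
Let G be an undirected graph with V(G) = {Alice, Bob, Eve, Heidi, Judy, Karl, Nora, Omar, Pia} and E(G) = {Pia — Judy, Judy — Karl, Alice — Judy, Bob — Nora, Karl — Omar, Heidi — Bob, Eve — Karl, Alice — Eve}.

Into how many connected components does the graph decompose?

2

From Alice: component {Alice, Eve, Judy, Karl, Omar, Pia}.
From Bob: component {Bob, Heidi, Nora}.
That's 2 components.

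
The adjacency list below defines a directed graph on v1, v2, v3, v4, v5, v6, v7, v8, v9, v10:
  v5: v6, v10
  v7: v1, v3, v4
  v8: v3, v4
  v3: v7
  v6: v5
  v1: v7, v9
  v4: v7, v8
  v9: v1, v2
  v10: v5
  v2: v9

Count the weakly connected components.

2

From v1: component {v1, v2, v3, v4, v7, v8, v9}.
From v5: component {v5, v6, v10}.
That's 2 components.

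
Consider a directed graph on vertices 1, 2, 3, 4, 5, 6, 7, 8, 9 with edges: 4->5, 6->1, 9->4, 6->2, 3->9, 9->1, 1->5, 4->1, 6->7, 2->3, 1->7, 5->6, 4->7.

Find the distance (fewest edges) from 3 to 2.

Distance 0: 3.
Distance 1: 9.
Distance 2: 1, 4.
Distance 3: 5, 7.
Distance 4: 6.
Distance 5: 2 — contains 2.

5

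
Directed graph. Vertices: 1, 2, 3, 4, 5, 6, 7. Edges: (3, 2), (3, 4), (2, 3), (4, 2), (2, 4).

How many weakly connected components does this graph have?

From 1: component {1}.
From 2: component {2, 3, 4}.
From 5: component {5}.
From 6: component {6}.
From 7: component {7}.
That's 5 components.

5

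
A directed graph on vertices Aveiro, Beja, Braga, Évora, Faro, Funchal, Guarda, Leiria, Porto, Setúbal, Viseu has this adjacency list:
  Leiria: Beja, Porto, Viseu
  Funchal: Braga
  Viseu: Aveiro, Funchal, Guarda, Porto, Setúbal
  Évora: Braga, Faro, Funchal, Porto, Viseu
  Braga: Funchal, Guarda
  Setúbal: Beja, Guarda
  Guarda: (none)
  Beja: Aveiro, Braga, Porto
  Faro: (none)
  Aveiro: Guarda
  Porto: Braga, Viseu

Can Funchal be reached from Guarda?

Guarda has no outgoing edges, so nothing is reachable from it.

No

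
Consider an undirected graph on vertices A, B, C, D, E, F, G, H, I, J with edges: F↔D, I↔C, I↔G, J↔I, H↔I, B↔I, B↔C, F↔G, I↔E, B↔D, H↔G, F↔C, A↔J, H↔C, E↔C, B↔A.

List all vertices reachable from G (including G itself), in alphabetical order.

Start at G.
Its neighbours: F, H, I.
Then their neighbours: B, C, D, E, J.
Then next layer: A.
Every vertex is now reached.

A, B, C, D, E, F, G, H, I, J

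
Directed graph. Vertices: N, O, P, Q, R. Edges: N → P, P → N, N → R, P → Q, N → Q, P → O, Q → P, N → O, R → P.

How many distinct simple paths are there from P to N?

P→N

1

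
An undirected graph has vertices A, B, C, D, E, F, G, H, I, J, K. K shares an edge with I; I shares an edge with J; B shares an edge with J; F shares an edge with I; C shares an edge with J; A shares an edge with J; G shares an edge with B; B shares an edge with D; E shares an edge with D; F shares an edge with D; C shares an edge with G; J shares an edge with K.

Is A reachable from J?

Explore from J.
Distance 1: reach A, B, C, I, K.
Found A.

Yes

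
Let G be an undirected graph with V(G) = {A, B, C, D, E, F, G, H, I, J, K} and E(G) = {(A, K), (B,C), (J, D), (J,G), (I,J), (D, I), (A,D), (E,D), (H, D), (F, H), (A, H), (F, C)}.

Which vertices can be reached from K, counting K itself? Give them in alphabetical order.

Start at K.
Its neighbours: A.
Then their neighbours: D, H.
Then next layer: E, F, I, J.
Then next layer: C, G.
Then next layer: B.
Every vertex is now reached.

A, B, C, D, E, F, G, H, I, J, K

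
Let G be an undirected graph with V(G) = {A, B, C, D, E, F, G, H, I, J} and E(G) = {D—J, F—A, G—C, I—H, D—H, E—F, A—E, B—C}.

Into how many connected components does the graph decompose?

3

From A: component {A, E, F}.
From B: component {B, C, G}.
From D: component {D, H, I, J}.
That's 3 components.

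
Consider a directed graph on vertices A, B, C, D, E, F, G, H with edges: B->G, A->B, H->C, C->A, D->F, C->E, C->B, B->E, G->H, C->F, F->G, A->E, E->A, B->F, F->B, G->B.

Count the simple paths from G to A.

G→B→E→A
G→H→C→A
G→H→C→B→E→A
G→H→C→E→A
G→H→C→F→B→E→A

5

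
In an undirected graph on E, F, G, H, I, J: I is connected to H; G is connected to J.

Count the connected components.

4

From E: component {E}.
From F: component {F}.
From G: component {G, J}.
From H: component {H, I}.
That's 4 components.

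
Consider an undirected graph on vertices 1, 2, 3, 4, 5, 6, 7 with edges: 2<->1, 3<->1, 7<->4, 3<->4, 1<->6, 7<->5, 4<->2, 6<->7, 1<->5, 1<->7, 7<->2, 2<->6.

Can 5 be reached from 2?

Yes

Explore from 2.
Distance 1: reach 1, 4, 6, 7.
Distance 2: reach 3, 5.
Found 5.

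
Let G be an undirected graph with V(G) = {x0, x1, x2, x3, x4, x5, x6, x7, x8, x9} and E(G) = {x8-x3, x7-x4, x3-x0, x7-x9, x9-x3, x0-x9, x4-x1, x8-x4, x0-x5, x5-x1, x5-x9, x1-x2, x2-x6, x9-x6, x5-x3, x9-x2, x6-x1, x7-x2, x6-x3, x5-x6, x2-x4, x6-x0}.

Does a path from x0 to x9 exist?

Yes

Explore from x0.
Distance 1: reach x3, x5, x6, x9.
Found x9.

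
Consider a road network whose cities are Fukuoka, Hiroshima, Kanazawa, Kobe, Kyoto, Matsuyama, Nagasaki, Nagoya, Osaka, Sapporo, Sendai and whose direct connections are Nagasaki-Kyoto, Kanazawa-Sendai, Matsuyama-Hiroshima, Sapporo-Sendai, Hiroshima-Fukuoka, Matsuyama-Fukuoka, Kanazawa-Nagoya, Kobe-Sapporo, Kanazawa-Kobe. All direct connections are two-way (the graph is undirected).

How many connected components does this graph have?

From Fukuoka: component {Fukuoka, Hiroshima, Matsuyama}.
From Kanazawa: component {Kanazawa, Kobe, Nagoya, Sapporo, Sendai}.
From Kyoto: component {Kyoto, Nagasaki}.
From Osaka: component {Osaka}.
That's 4 components.

4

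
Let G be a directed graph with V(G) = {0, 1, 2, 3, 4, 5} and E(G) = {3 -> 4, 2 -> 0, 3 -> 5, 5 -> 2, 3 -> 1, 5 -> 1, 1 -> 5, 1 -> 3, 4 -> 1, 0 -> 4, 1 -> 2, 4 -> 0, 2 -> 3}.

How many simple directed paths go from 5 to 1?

5→1
5→2→0→4→1
5→2→3→1
5→2→3→4→1

4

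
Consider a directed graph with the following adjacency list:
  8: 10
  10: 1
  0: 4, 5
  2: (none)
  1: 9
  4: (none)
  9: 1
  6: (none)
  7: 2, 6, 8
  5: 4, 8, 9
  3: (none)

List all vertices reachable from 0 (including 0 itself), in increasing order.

0, 1, 4, 5, 8, 9, 10

Start at 0.
Its neighbours: 4, 5.
Then their neighbours: 8, 9.
Then next layer: 1, 10.
Nothing further is reachable.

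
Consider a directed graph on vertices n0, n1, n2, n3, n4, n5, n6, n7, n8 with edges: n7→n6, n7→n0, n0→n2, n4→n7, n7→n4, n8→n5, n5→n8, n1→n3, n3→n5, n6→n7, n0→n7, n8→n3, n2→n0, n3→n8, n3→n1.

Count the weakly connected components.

From n0: component {n0, n2, n4, n6, n7}.
From n1: component {n1, n3, n5, n8}.
That's 2 components.

2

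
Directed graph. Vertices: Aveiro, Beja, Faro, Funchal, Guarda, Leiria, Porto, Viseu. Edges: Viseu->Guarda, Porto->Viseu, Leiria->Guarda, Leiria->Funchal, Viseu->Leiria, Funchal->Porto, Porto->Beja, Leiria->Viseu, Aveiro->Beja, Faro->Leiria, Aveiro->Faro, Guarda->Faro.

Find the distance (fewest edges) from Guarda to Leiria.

Distance 0: Guarda.
Distance 1: Faro.
Distance 2: Leiria — contains Leiria.

2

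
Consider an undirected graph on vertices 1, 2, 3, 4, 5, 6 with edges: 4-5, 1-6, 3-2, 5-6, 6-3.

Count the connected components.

From 1: component {1, 2, 3, 4, 5, 6}.
That's 1 component.

1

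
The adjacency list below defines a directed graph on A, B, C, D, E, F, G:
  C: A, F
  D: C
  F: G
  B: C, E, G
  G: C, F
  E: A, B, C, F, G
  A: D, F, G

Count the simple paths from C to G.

C→A→F→G
C→A→G
C→F→G

3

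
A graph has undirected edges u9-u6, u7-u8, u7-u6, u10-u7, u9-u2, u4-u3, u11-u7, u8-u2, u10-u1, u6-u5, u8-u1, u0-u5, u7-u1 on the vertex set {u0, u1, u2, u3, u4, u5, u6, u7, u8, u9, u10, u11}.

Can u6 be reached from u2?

Yes

Explore from u2.
Distance 1: reach u8, u9.
Distance 2: reach u1, u6, u7.
Found u6.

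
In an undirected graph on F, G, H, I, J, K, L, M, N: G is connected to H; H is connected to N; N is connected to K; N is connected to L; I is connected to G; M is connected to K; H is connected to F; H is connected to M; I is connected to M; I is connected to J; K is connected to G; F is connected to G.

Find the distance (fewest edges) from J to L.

5

Distance 0: J.
Distance 1: I.
Distance 2: G, M.
Distance 3: F, H, K.
Distance 4: N.
Distance 5: L — contains L.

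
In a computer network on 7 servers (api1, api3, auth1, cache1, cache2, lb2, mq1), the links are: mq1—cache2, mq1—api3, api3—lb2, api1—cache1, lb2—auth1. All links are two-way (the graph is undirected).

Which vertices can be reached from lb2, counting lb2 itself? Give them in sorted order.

api3, auth1, cache2, lb2, mq1

Start at lb2.
Its neighbours: api3, auth1.
Then their neighbours: mq1.
Then next layer: cache2.
Nothing further is reachable.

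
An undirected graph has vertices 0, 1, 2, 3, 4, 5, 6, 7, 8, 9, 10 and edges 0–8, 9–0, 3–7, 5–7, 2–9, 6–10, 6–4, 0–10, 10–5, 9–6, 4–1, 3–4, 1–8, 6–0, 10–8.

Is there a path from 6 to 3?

Yes

Explore from 6.
Distance 1: reach 0, 4, 9, 10.
Distance 2: reach 1, 2, 3, 5, 8.
Found 3.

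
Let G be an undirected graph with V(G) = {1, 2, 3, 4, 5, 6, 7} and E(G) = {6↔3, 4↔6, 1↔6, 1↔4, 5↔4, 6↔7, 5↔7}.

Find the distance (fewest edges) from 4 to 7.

Distance 0: 4.
Distance 1: 1, 5, 6.
Distance 2: 3, 7 — contains 7.

2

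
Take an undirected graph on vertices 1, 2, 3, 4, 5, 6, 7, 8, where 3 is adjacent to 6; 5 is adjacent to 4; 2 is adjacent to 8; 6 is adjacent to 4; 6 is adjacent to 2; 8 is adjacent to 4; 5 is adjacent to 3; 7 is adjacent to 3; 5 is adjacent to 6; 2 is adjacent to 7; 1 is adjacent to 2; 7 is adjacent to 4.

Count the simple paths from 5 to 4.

5–3–6–2–7–4
5–3–6–2–8–4
5–3–6–4
5–3–7–2–6–4
5–3–7–2–8–4
5–3–7–4
5–4
5–6–2–7–4
5–6–2–8–4
5–6–3–7–2–8–4
5–6–3–7–4
5–6–4

12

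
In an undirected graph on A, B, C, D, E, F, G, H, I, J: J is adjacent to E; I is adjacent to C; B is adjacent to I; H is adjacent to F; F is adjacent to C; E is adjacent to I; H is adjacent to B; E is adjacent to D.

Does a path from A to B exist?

A has no edges, so nothing is reachable from it.

No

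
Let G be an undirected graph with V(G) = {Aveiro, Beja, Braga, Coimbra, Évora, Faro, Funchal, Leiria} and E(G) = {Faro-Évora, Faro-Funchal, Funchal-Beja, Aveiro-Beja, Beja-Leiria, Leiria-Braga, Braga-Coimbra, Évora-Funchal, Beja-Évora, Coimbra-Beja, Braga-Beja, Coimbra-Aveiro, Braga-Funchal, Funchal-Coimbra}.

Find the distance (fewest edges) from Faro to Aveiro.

3

Distance 0: Faro.
Distance 1: Évora, Funchal.
Distance 2: Beja, Braga, Coimbra.
Distance 3: Aveiro, Leiria — contains Aveiro.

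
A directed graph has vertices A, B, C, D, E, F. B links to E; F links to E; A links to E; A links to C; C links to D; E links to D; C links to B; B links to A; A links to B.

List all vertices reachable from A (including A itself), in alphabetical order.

A, B, C, D, E

Start at A.
Its neighbours: B, C, E.
Then their neighbours: D.
Nothing further is reachable.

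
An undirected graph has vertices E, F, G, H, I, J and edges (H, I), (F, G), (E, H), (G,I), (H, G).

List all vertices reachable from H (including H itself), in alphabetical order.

E, F, G, H, I

Start at H.
Its neighbours: E, G, I.
Then their neighbours: F.
Nothing further is reachable.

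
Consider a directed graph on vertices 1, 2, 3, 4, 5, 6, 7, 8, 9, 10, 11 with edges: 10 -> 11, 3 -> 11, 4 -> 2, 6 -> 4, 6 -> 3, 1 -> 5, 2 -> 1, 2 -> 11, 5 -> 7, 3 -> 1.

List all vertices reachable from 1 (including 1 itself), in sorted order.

1, 5, 7

Start at 1.
Its neighbours: 5.
Then their neighbours: 7.
Nothing further is reachable.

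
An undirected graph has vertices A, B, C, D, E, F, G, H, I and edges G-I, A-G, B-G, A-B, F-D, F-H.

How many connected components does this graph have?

4

From A: component {A, B, G, I}.
From C: component {C}.
From D: component {D, F, H}.
From E: component {E}.
That's 4 components.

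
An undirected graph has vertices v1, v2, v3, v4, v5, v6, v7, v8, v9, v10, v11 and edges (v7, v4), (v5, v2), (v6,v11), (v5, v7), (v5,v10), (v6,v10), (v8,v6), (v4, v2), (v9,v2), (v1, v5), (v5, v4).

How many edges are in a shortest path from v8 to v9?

5

Distance 0: v8.
Distance 1: v6.
Distance 2: v10, v11.
Distance 3: v5.
Distance 4: v1, v2, v4, v7.
Distance 5: v9 — contains v9.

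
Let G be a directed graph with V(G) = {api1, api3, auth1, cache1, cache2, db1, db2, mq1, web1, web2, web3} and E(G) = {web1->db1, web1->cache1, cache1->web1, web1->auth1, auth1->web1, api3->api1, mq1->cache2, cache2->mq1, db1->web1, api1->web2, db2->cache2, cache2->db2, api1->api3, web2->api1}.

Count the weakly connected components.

From api1: component {api1, api3, web2}.
From auth1: component {auth1, cache1, db1, web1}.
From cache2: component {cache2, db2, mq1}.
From web3: component {web3}.
That's 4 components.

4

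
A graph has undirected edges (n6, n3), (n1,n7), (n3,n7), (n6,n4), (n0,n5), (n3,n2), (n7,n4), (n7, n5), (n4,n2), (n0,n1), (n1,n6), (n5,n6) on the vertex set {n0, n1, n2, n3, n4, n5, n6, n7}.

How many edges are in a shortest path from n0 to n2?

Distance 0: n0.
Distance 1: n1, n5.
Distance 2: n6, n7.
Distance 3: n3, n4.
Distance 4: n2 — contains n2.

4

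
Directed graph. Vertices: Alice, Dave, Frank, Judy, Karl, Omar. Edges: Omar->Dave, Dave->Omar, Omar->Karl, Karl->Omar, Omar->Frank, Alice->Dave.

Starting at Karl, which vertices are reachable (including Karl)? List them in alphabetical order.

Dave, Frank, Karl, Omar

Start at Karl.
Its neighbours: Omar.
Then their neighbours: Dave, Frank.
Nothing further is reachable.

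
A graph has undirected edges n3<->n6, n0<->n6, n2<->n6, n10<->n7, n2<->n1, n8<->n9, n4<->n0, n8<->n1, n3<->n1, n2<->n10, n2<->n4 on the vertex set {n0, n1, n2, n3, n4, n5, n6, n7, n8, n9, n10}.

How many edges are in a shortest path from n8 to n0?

4

Distance 0: n8.
Distance 1: n1, n9.
Distance 2: n2, n3.
Distance 3: n4, n6, n10.
Distance 4: n0, n7 — contains n0.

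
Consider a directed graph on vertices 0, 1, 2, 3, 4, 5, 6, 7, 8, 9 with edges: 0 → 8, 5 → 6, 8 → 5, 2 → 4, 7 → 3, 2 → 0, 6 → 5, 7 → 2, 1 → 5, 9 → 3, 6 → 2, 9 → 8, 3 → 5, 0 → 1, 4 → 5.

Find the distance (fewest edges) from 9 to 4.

Distance 0: 9.
Distance 1: 3, 8.
Distance 2: 5.
Distance 3: 6.
Distance 4: 2.
Distance 5: 0, 4 — contains 4.

5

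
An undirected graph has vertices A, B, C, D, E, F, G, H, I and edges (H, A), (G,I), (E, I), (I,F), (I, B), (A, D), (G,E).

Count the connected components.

From A: component {A, D, H}.
From B: component {B, E, F, G, I}.
From C: component {C}.
That's 3 components.

3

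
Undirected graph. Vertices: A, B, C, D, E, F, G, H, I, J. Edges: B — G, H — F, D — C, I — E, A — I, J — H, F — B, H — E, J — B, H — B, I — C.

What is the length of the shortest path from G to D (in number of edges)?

Distance 0: G.
Distance 1: B.
Distance 2: F, H, J.
Distance 3: E.
Distance 4: I.
Distance 5: A, C.
Distance 6: D — contains D.

6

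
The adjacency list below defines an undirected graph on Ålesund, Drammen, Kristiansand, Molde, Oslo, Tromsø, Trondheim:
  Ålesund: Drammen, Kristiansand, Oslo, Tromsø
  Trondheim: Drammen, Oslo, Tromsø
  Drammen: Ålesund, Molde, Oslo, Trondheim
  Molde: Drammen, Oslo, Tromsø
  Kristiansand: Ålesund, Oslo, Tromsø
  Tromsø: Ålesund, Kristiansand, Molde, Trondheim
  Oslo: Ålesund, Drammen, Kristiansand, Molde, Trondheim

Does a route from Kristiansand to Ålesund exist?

Yes

Explore from Kristiansand.
Distance 1: reach Ålesund, Oslo, Tromsø.
Found Ålesund.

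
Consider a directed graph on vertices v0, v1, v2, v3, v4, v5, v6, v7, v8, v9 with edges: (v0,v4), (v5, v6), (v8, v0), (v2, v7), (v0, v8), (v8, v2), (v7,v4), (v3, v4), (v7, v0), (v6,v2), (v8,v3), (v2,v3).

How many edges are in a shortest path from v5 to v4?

Distance 0: v5.
Distance 1: v6.
Distance 2: v2.
Distance 3: v3, v7.
Distance 4: v0, v4 — contains v4.

4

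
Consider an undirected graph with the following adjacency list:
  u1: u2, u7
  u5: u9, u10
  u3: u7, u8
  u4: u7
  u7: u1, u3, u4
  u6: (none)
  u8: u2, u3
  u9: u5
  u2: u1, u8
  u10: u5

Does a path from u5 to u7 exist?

Explore from u5.
Distance 1: reach u9, u10.
The search is exhausted without reaching u7; it lies in a different component.

No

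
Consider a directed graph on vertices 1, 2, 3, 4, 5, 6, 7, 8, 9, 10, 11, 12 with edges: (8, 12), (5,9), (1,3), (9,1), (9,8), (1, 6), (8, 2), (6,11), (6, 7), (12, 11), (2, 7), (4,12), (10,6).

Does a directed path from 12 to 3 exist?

No

Explore from 12.
Distance 1: reach 11.
The search from 12 is exhausted; no directed path reaches 3.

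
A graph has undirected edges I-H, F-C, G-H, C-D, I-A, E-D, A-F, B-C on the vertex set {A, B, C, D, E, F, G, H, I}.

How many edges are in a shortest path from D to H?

Distance 0: D.
Distance 1: C, E.
Distance 2: B, F.
Distance 3: A.
Distance 4: I.
Distance 5: H — contains H.

5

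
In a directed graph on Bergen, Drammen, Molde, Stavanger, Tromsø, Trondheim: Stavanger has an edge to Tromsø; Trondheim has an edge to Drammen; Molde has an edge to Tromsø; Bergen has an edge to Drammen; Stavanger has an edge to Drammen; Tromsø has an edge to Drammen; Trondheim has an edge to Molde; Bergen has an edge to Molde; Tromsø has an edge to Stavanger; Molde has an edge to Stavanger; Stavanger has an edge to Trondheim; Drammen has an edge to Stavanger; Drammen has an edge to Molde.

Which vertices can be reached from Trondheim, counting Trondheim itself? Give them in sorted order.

Drammen, Molde, Stavanger, Tromsø, Trondheim

Start at Trondheim.
Its neighbours: Drammen, Molde.
Then their neighbours: Stavanger, Tromsø.
Nothing further is reachable.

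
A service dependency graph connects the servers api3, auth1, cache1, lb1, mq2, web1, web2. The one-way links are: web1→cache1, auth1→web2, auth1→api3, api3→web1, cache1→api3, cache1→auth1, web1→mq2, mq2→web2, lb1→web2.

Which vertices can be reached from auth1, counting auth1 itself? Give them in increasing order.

api3, auth1, cache1, mq2, web1, web2

Start at auth1.
Its neighbours: api3, web2.
Then their neighbours: web1.
Then next layer: cache1, mq2.
Nothing further is reachable.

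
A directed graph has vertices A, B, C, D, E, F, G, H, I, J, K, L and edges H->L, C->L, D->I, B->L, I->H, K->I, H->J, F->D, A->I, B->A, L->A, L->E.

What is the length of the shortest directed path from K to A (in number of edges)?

Distance 0: K.
Distance 1: I.
Distance 2: H.
Distance 3: J, L.
Distance 4: A, E — contains A.

4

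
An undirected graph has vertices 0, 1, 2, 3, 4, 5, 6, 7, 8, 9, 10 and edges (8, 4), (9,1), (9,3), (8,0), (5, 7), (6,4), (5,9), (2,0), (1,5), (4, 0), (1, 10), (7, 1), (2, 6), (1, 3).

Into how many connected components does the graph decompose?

2

From 0: component {0, 2, 4, 6, 8}.
From 1: component {1, 3, 5, 7, 9, 10}.
That's 2 components.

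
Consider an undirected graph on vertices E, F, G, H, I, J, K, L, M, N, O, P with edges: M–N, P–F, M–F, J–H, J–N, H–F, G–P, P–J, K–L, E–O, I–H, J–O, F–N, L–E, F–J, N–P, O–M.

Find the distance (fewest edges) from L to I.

5

Distance 0: L.
Distance 1: E, K.
Distance 2: O.
Distance 3: J, M.
Distance 4: F, H, N, P.
Distance 5: G, I — contains I.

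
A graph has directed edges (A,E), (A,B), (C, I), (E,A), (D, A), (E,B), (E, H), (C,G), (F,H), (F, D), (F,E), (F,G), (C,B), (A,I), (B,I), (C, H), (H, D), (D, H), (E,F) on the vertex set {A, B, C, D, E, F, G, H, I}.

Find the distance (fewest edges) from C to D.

Distance 0: C.
Distance 1: B, G, H, I.
Distance 2: D — contains D.

2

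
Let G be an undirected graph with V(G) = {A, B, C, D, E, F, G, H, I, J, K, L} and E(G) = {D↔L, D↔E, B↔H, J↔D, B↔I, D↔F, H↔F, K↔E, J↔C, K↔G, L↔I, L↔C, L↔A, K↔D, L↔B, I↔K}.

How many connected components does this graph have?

From A: component {A, B, C, D, E, F, G, H, I, J, K, L}.
That's 1 component.

1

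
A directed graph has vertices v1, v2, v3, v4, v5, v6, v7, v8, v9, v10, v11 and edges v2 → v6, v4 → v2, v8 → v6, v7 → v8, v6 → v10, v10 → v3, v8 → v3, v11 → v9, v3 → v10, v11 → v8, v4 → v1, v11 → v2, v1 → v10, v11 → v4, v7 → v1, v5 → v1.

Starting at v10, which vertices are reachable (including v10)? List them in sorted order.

Start at v10.
Its neighbours: v3.
Nothing further is reachable.

v3, v10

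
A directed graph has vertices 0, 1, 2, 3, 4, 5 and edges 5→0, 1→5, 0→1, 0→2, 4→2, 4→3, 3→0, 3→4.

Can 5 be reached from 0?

Explore from 0.
Distance 1: reach 1, 2.
Distance 2: reach 5.
Found 5.

Yes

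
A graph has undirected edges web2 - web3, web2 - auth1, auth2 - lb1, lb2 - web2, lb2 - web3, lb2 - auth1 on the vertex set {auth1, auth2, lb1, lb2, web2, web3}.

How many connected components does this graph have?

From auth1: component {auth1, lb2, web2, web3}.
From auth2: component {auth2, lb1}.
That's 2 components.

2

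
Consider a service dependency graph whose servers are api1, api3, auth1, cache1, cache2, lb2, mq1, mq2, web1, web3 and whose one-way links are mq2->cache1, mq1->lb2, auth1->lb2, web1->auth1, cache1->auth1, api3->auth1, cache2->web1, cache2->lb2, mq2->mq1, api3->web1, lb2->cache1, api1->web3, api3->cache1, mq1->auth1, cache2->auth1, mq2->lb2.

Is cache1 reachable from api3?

Yes

Explore from api3.
Distance 1: reach auth1, cache1, web1.
Found cache1.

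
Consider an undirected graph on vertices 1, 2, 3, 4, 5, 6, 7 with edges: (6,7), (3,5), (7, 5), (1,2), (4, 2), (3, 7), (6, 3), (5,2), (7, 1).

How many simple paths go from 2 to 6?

7

2–1–7–3–6
2–1–7–5–3–6
2–1–7–6
2–5–3–6
2–5–3–7–6
2–5–7–3–6
2–5–7–6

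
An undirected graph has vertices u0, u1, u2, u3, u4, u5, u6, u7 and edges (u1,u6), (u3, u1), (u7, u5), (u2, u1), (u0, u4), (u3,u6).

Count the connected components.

3

From u0: component {u0, u4}.
From u1: component {u1, u2, u3, u6}.
From u5: component {u5, u7}.
That's 3 components.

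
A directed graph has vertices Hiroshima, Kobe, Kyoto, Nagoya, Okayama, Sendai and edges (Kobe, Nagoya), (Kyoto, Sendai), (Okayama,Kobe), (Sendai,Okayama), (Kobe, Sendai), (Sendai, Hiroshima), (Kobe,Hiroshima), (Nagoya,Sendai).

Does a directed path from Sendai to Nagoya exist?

Explore from Sendai.
Distance 1: reach Hiroshima, Okayama.
Distance 2: reach Kobe.
Distance 3: reach Nagoya.
Found Nagoya.

Yes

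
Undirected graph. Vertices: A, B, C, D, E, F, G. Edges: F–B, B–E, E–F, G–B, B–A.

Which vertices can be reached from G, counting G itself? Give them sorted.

Start at G.
Its neighbours: B.
Then their neighbours: A, E, F.
Nothing further is reachable.

A, B, E, F, G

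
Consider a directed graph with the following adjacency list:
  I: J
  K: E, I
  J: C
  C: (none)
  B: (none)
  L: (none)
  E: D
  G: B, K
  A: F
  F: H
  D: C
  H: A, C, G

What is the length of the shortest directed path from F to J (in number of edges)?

Distance 0: F.
Distance 1: H.
Distance 2: A, C, G.
Distance 3: B, K.
Distance 4: E, I.
Distance 5: D, J — contains J.

5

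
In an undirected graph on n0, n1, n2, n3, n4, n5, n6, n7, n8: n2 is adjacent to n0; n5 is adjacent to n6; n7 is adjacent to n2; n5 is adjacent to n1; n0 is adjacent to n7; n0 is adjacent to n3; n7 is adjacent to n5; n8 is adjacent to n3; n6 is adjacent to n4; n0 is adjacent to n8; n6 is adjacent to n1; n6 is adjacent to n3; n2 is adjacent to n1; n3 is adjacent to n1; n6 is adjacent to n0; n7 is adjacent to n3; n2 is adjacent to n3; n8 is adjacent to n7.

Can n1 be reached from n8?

Yes

Explore from n8.
Distance 1: reach n0, n3, n7.
Distance 2: reach n1, n2, n5, n6.
Found n1.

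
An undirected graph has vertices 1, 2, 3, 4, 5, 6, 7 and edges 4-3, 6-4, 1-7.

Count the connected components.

From 1: component {1, 7}.
From 2: component {2}.
From 3: component {3, 4, 6}.
From 5: component {5}.
That's 4 components.

4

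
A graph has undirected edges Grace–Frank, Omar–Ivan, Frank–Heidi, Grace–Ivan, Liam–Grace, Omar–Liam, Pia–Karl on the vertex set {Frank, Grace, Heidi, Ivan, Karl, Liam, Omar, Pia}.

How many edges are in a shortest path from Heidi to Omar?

Distance 0: Heidi.
Distance 1: Frank.
Distance 2: Grace.
Distance 3: Ivan, Liam.
Distance 4: Omar — contains Omar.

4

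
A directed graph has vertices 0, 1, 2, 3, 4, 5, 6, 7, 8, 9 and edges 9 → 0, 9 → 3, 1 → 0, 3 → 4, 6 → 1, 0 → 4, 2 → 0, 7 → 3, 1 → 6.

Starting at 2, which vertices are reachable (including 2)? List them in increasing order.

0, 2, 4

Start at 2.
Its neighbours: 0.
Then their neighbours: 4.
Nothing further is reachable.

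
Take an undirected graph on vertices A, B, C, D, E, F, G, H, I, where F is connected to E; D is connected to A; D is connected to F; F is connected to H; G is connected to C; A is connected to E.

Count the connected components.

From A: component {A, D, E, F, H}.
From B: component {B}.
From C: component {C, G}.
From I: component {I}.
That's 4 components.

4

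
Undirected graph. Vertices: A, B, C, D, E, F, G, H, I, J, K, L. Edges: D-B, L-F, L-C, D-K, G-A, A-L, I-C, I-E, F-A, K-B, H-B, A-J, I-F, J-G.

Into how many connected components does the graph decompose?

From A: component {A, C, E, F, G, I, J, L}.
From B: component {B, D, H, K}.
That's 2 components.

2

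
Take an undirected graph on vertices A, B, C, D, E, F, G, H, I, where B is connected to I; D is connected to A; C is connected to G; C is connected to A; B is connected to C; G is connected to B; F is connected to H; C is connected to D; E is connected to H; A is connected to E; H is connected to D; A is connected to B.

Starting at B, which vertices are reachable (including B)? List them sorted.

Start at B.
Its neighbours: A, C, G, I.
Then their neighbours: D, E.
Then next layer: H.
Then next layer: F.
Every vertex is now reached.

A, B, C, D, E, F, G, H, I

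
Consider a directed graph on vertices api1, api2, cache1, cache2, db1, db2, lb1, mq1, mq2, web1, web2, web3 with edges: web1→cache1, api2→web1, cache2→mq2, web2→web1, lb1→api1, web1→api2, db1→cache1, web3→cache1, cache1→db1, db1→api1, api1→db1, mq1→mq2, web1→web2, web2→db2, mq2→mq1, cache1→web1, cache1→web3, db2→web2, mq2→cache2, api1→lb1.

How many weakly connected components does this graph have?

From api1: component {api1, api2, cache1, db1, db2, lb1, web1, web2, web3}.
From cache2: component {cache2, mq1, mq2}.
That's 2 components.

2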